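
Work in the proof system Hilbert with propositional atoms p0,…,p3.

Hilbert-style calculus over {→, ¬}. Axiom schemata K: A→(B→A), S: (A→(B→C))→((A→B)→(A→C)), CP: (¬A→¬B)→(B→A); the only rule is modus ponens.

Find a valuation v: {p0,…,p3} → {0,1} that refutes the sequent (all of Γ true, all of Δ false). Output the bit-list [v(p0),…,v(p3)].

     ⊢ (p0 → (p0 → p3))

Enumerate valuations to refute Γ ⊢ Δ:
  v=0000: Γ:[] Δ:[(p0 → (p0 → p3))=T] refutes=False
  v=0001: Γ:[] Δ:[(p0 → (p0 → p3))=T] refutes=False
  v=0010: Γ:[] Δ:[(p0 → (p0 → p3))=T] refutes=False
  v=0011: Γ:[] Δ:[(p0 → (p0 → p3))=T] refutes=False
  v=0100: Γ:[] Δ:[(p0 → (p0 → p3))=T] refutes=False
  v=0101: Γ:[] Δ:[(p0 → (p0 → p3))=T] refutes=False
  v=0110: Γ:[] Δ:[(p0 → (p0 → p3))=T] refutes=False
  v=0111: Γ:[] Δ:[(p0 → (p0 → p3))=T] refutes=False
  v=1000: Γ:[] Δ:[(p0 → (p0 → p3))=F] refutes=True  ← countermodel

Result: [1, 0, 0, 0]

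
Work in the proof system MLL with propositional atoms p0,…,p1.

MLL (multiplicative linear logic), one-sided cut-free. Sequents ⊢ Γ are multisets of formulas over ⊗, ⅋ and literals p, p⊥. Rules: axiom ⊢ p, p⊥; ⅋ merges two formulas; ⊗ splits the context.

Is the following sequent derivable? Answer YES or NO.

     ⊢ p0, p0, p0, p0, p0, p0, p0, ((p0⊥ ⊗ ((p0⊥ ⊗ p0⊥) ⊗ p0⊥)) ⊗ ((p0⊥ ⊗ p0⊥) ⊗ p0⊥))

Derivation (root first):
[⊗]  ⊢ p0, p0, p0, p0, p0, p0, p0, ((p0⊥ ⊗ ((p0⊥ ⊗ p0⊥) ⊗ p0⊥)) ⊗ ((p0⊥ ⊗ p0⊥) ⊗ p0⊥))
  [⊗]  ⊢ p0, p0, p0, p0, (p0⊥ ⊗ ((p0⊥ ⊗ p0⊥) ⊗ p0⊥))
    [Ax]  ⊢ p0, p0⊥
    [⊗]  ⊢ p0, p0, p0, ((p0⊥ ⊗ p0⊥) ⊗ p0⊥)
      [⊗]  ⊢ p0, p0, (p0⊥ ⊗ p0⊥)
        [Ax]  ⊢ p0, p0⊥
        [Ax]  ⊢ p0, p0⊥
      [Ax]  ⊢ p0, p0⊥
  [⊗]  ⊢ p0, p0, p0, ((p0⊥ ⊗ p0⊥) ⊗ p0⊥)
    [⊗]  ⊢ p0, p0, (p0⊥ ⊗ p0⊥)
      [Ax]  ⊢ p0, p0⊥
      [Ax]  ⊢ p0, p0⊥
    [Ax]  ⊢ p0, p0⊥

Result: YES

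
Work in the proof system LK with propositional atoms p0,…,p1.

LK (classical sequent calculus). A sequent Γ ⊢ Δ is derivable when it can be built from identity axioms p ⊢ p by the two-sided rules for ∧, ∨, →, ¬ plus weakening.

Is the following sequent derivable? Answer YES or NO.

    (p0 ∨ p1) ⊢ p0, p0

Truth-table refutation:
  v=00: Γ:[(p0 ∨ p1)=F] Δ:[p0=F, p0=F] refutes=False
  v=01: Γ:[(p0 ∨ p1)=T] Δ:[p0=F, p0=F] refutes=True  ← countermodel

Result: NO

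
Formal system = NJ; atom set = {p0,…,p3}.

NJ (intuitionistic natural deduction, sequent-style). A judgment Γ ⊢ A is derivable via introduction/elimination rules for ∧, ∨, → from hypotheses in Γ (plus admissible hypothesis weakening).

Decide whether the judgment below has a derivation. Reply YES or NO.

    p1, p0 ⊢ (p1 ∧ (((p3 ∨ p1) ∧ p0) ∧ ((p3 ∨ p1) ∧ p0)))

Proof tree:
[∧I] p1, p0 ⊢ (p1 ∧ (((p3 ∨ p1) ∧ p0) ∧ ((p3 ∨ p1) ∧ p0)))
  [Ax] p1 ⊢ p1
  [∧I] p1, p0 ⊢ (((p3 ∨ p1) ∧ p0) ∧ ((p3 ∨ p1) ∧ p0))
    [∧I] p1, p0 ⊢ ((p3 ∨ p1) ∧ p0)
      [∨I₂] p1 ⊢ (p3 ∨ p1)
        [Ax] p1 ⊢ p1
      [Ax] p0 ⊢ p0
    [∧I] p1, p0 ⊢ ((p3 ∨ p1) ∧ p0)
      [∨I₂] p1 ⊢ (p3 ∨ p1)
        [Ax] p1 ⊢ p1
      [Ax] p0 ⊢ p0

Result: YES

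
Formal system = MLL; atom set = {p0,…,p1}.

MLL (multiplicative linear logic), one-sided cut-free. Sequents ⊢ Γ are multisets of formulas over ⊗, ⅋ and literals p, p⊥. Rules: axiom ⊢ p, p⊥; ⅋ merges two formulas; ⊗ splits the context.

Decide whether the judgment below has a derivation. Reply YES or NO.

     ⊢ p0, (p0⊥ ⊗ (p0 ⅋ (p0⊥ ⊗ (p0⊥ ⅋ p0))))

Proof tree:
[⊗]  ⊢ p0, (p0⊥ ⊗ (p0 ⅋ (p0⊥ ⊗ (p0⊥ ⅋ p0))))
  [Ax]  ⊢ p0, p0⊥
  [⅋]  ⊢ (p0 ⅋ (p0⊥ ⊗ (p0⊥ ⅋ p0)))
    [⊗]  ⊢ p0, (p0⊥ ⊗ (p0⊥ ⅋ p0))
      [Ax]  ⊢ p0, p0⊥
      [⅋]  ⊢ (p0⊥ ⅋ p0)
        [Ax]  ⊢ p0, p0⊥

Result: YES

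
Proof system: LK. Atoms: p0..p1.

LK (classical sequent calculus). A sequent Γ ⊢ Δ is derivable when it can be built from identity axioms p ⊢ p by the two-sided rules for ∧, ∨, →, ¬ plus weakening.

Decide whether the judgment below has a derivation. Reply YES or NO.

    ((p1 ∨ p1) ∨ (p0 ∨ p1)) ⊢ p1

Enumerate valuations to refute Γ ⊢ Δ:
  v=00: Γ:[((p1 ∨ p1) ∨ (p0 ∨ p1))=F] Δ:[p1=F] refutes=False
  v=01: Γ:[((p1 ∨ p1) ∨ (p0 ∨ p1))=T] Δ:[p1=T] refutes=False
  v=10: Γ:[((p1 ∨ p1) ∨ (p0 ∨ p1))=T] Δ:[p1=F] refutes=True  ← countermodel

Result: NO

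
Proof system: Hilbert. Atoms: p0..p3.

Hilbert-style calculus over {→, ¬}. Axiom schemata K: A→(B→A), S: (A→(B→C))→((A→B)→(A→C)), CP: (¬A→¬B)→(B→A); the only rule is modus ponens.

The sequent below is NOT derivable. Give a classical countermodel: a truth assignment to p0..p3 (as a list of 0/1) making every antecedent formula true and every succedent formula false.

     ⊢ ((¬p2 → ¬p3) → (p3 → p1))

Enumerate valuations to refute Γ ⊢ Δ:
  v=0000: Γ:[] Δ:[((¬p2 → ¬p3) → (p3 → p1))=T] refutes=False
  v=0001: Γ:[] Δ:[((¬p2 → ¬p3) → (p3 → p1))=T] refutes=False
  v=0010: Γ:[] Δ:[((¬p2 → ¬p3) → (p3 → p1))=T] refutes=False
  v=0011: Γ:[] Δ:[((¬p2 → ¬p3) → (p3 → p1))=F] refutes=True  ← countermodel

Result: [0, 0, 1, 1]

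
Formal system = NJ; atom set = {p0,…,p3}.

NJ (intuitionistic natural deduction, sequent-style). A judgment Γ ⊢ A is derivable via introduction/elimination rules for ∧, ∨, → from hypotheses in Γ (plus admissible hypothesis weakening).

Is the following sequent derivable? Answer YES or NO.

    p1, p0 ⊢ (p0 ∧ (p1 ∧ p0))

Derivation (root first):
[∧I] p1, p0 ⊢ (p0 ∧ (p1 ∧ p0))
  [Ax] p0 ⊢ p0
  [∧I] p1, p0 ⊢ (p1 ∧ p0)
    [Ax] p1 ⊢ p1
    [Ax] p0 ⊢ p0

Result: YES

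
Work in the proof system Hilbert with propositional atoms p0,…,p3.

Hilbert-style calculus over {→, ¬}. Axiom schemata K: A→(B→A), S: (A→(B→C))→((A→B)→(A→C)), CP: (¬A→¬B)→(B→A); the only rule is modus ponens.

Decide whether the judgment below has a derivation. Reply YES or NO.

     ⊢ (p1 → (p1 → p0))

Truth-table refutation:
  v=0000: Γ:[] Δ:[(p1 → (p1 → p0))=T] refutes=False
  v=0001: Γ:[] Δ:[(p1 → (p1 → p0))=T] refutes=False
  v=0010: Γ:[] Δ:[(p1 → (p1 → p0))=T] refutes=False
  v=0011: Γ:[] Δ:[(p1 → (p1 → p0))=T] refutes=False
  v=0100: Γ:[] Δ:[(p1 → (p1 → p0))=F] refutes=True  ← countermodel

Result: NO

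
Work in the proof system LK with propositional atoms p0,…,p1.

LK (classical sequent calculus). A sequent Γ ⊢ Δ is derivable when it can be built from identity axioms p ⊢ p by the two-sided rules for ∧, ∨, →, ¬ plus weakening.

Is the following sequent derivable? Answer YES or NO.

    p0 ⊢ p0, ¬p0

Derivation (root first):
[WL] p0 ⊢ p0, ¬p0
  [¬R]  ⊢ p0, ¬p0
    [Ax] p0 ⊢ p0

Result: YES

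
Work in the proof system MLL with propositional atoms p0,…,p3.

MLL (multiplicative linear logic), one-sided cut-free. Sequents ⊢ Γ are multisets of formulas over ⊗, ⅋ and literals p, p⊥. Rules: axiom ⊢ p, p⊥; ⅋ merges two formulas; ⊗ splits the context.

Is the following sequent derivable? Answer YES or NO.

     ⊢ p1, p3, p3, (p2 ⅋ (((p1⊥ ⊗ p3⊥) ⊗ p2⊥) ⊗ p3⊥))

Proof tree:
[⅋]  ⊢ p1, p3, p3, (p2 ⅋ (((p1⊥ ⊗ p3⊥) ⊗ p2⊥) ⊗ p3⊥))
  [⊗]  ⊢ p1, p3, p2, p3, (((p1⊥ ⊗ p3⊥) ⊗ p2⊥) ⊗ p3⊥)
    [⊗]  ⊢ p1, p3, p2, ((p1⊥ ⊗ p3⊥) ⊗ p2⊥)
      [⊗]  ⊢ p1, p3, (p1⊥ ⊗ p3⊥)
        [Ax]  ⊢ p1, p1⊥
        [Ax]  ⊢ p3, p3⊥
      [Ax]  ⊢ p2, p2⊥
    [Ax]  ⊢ p3, p3⊥

Result: YES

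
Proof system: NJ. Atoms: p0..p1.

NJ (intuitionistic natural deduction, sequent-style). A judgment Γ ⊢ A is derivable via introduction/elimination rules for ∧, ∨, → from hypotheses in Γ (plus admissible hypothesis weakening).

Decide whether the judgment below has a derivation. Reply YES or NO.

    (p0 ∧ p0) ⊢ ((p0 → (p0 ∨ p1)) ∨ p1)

Derivation (root first):
[Wk] (p0 ∧ p0) ⊢ ((p0 → (p0 ∨ p1)) ∨ p1)
  [∨I₁]  ⊢ ((p0 → (p0 ∨ p1)) ∨ p1)
    [→I]  ⊢ (p0 → (p0 ∨ p1))
      [∨I₁] p0 ⊢ (p0 ∨ p1)
        [Ax] p0 ⊢ p0

Result: YES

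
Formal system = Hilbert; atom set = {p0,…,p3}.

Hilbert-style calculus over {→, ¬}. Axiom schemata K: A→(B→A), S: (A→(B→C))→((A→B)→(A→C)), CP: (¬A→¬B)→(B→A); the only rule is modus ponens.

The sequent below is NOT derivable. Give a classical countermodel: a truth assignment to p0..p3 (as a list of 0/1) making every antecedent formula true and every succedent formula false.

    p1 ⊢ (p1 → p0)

Search for a countermodel by truth-table:
  v=0000: Γ:[p1=F] Δ:[(p1 → p0)=T] refutes=False
  v=0001: Γ:[p1=F] Δ:[(p1 → p0)=T] refutes=False
  v=0010: Γ:[p1=F] Δ:[(p1 → p0)=T] refutes=False
  v=0011: Γ:[p1=F] Δ:[(p1 → p0)=T] refutes=False
  v=0100: Γ:[p1=T] Δ:[(p1 → p0)=F] refutes=True  ← countermodel

Result: [0, 1, 0, 0]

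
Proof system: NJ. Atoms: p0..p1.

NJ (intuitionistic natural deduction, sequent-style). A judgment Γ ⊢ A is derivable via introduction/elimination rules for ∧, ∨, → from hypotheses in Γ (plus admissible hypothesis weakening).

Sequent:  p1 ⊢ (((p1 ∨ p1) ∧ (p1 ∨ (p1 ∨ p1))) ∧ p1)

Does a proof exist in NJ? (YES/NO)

Derivation (root first):
[∧I] p1 ⊢ (((p1 ∨ p1) ∧ (p1 ∨ (p1 ∨ p1))) ∧ p1)
  [∧I] p1 ⊢ ((p1 ∨ p1) ∧ (p1 ∨ (p1 ∨ p1)))
    [∨I₂] p1 ⊢ (p1 ∨ p1)
      [Ax] p1 ⊢ p1
    [∨I₂] p1 ⊢ (p1 ∨ (p1 ∨ p1))
      [∨I₂] p1 ⊢ (p1 ∨ p1)
        [Ax] p1 ⊢ p1
  [Ax] p1 ⊢ p1

Result: YES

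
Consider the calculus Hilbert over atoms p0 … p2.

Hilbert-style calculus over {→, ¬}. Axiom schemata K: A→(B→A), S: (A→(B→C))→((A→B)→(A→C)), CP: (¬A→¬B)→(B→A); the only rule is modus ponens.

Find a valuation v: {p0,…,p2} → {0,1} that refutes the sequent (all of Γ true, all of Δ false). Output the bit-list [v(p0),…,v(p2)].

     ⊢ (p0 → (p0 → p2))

Search for a countermodel by truth-table:
  v=000: Γ:[] Δ:[(p0 → (p0 → p2))=T] refutes=False
  v=001: Γ:[] Δ:[(p0 → (p0 → p2))=T] refutes=False
  v=010: Γ:[] Δ:[(p0 → (p0 → p2))=T] refutes=False
  v=011: Γ:[] Δ:[(p0 → (p0 → p2))=T] refutes=False
  v=100: Γ:[] Δ:[(p0 → (p0 → p2))=F] refutes=True  ← countermodel

Result: [1, 0, 0]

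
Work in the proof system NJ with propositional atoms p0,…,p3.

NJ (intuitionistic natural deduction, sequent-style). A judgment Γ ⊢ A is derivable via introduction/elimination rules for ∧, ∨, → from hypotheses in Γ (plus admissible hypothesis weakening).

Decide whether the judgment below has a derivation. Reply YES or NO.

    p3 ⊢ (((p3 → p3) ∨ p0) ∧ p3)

Derivation (root first):
[∧I] p3 ⊢ (((p3 → p3) ∨ p0) ∧ p3)
  [∨I₁]  ⊢ ((p3 → p3) ∨ p0)
    [→I]  ⊢ (p3 → p3)
      [Ax] p3 ⊢ p3
  [Ax] p3 ⊢ p3

Result: YES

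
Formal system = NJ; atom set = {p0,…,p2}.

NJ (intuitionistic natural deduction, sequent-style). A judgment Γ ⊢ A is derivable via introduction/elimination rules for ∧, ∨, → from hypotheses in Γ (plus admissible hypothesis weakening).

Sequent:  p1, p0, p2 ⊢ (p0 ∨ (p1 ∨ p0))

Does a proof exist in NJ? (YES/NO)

Derivation (root first):
[Wk] p1, p0, p2 ⊢ (p0 ∨ (p1 ∨ p0))
  [∨I₂] p1, p0 ⊢ (p0 ∨ (p1 ∨ p0))
    [∨I₁] p1, p0 ⊢ (p1 ∨ p0)
      [Wk] p1, p0 ⊢ p1
        [Ax] p1 ⊢ p1

Result: YES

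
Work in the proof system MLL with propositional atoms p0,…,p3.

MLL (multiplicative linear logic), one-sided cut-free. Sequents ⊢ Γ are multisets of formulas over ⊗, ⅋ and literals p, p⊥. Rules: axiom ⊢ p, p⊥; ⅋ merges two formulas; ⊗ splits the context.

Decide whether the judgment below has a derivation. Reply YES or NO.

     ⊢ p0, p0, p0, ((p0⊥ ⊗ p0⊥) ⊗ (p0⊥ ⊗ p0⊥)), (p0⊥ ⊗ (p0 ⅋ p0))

Derivation (root first):
[⊗]  ⊢ p0, p0, p0, ((p0⊥ ⊗ p0⊥) ⊗ (p0⊥ ⊗ p0⊥)), (p0⊥ ⊗ (p0 ⅋ p0))
  [Ax]  ⊢ p0, p0⊥
  [⅋]  ⊢ p0, p0, ((p0⊥ ⊗ p0⊥) ⊗ (p0⊥ ⊗ p0⊥)), (p0 ⅋ p0)
    [⊗]  ⊢ p0, p0, p0, p0, ((p0⊥ ⊗ p0⊥) ⊗ (p0⊥ ⊗ p0⊥))
      [⊗]  ⊢ p0, p0, (p0⊥ ⊗ p0⊥)
        [Ax]  ⊢ p0, p0⊥
        [Ax]  ⊢ p0, p0⊥
      [⊗]  ⊢ p0, p0, (p0⊥ ⊗ p0⊥)
        [Ax]  ⊢ p0, p0⊥
        [Ax]  ⊢ p0, p0⊥

Result: YES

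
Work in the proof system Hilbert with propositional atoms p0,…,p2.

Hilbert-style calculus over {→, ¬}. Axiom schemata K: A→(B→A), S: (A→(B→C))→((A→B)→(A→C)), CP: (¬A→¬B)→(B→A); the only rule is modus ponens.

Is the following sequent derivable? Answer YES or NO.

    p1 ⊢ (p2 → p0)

Search for a countermodel by truth-table:
  v=000: Γ:[p1=F] Δ:[(p2 → p0)=T] refutes=False
  v=001: Γ:[p1=F] Δ:[(p2 → p0)=F] refutes=False
  v=010: Γ:[p1=T] Δ:[(p2 → p0)=T] refutes=False
  v=011: Γ:[p1=T] Δ:[(p2 → p0)=F] refutes=True  ← countermodel

Result: NO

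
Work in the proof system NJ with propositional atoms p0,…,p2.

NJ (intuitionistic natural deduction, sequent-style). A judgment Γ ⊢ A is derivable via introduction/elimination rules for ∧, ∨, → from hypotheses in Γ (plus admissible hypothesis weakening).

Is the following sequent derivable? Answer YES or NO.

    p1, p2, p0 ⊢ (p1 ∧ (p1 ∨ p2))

Derivation (root first):
[∧I] p1, p2, p0 ⊢ (p1 ∧ (p1 ∨ p2))
  [Wk] p1, p0 ⊢ p1
    [Ax] p1 ⊢ p1
  [∨I₂] p2 ⊢ (p1 ∨ p2)
    [Ax] p2 ⊢ p2

Result: YES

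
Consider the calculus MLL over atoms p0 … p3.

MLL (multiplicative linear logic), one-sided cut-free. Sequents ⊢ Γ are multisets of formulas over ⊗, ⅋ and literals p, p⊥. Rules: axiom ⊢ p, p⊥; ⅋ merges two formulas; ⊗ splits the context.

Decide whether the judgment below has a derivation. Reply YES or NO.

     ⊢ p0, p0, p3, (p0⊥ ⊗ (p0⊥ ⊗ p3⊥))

Proof tree:
[⊗]  ⊢ p0, p0, p3, (p0⊥ ⊗ (p0⊥ ⊗ p3⊥))
  [Ax]  ⊢ p0, p0⊥
  [⊗]  ⊢ p0, p3, (p0⊥ ⊗ p3⊥)
    [Ax]  ⊢ p0, p0⊥
    [Ax]  ⊢ p3, p3⊥

Result: YES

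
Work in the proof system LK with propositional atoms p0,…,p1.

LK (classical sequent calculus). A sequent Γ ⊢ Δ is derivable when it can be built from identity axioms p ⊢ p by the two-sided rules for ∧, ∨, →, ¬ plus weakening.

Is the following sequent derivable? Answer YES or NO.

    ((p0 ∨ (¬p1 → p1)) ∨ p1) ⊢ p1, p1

Truth-table refutation:
  v=00: Γ:[((p0 ∨ (¬p1 → p1)) ∨ p1)=F] Δ:[p1=F, p1=F] refutes=False
  v=01: Γ:[((p0 ∨ (¬p1 → p1)) ∨ p1)=T] Δ:[p1=T, p1=T] refutes=False
  v=10: Γ:[((p0 ∨ (¬p1 → p1)) ∨ p1)=T] Δ:[p1=F, p1=F] refutes=True  ← countermodel

Result: NO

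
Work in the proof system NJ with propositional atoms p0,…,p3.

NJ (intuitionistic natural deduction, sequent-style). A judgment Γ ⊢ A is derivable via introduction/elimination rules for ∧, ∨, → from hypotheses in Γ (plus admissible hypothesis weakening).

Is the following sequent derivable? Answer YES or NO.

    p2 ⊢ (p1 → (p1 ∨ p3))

Derivation (root first):
[Wk] p2 ⊢ (p1 → (p1 ∨ p3))
  [→I]  ⊢ (p1 → (p1 ∨ p3))
    [∨I₁] p1 ⊢ (p1 ∨ p3)
      [Ax] p1 ⊢ p1

Result: YES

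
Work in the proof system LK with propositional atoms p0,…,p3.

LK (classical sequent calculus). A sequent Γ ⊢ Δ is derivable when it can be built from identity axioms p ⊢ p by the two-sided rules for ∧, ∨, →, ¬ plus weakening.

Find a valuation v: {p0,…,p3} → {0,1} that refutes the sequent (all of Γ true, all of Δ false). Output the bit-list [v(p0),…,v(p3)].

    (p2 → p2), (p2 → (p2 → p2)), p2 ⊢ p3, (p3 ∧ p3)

Search for a countermodel by truth-table:
  v=0000: Γ:[(p2 → p2)=T, (p2 → (p2 → p2))=T, p2=F] Δ:[p3=F, (p3 ∧ p3)=F] refutes=False
  v=0001: Γ:[(p2 → p2)=T, (p2 → (p2 → p2))=T, p2=F] Δ:[p3=T, (p3 ∧ p3)=T] refutes=False
  v=0010: Γ:[(p2 → p2)=T, (p2 → (p2 → p2))=T, p2=T] Δ:[p3=F, (p3 ∧ p3)=F] refutes=True  ← countermodel

Result: [0, 0, 1, 0]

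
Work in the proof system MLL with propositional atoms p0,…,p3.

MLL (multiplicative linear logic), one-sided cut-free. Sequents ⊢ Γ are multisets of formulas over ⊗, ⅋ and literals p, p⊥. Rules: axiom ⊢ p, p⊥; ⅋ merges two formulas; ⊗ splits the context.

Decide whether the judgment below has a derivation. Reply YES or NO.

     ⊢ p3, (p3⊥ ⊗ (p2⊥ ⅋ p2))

Proof tree:
[⊗]  ⊢ p3, (p3⊥ ⊗ (p2⊥ ⅋ p2))
  [Ax]  ⊢ p3, p3⊥
  [⅋]  ⊢ (p2⊥ ⅋ p2)
    [Ax]  ⊢ p2, p2⊥

Result: YES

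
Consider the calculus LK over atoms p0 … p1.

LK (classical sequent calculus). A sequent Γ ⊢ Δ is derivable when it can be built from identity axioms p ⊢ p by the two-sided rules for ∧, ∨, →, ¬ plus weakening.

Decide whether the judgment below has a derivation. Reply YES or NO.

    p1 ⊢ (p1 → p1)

Derivation (root first):
[WL] p1 ⊢ (p1 → p1)
  [→R]  ⊢ (p1 → p1)
    [Ax] p1 ⊢ p1

Result: YES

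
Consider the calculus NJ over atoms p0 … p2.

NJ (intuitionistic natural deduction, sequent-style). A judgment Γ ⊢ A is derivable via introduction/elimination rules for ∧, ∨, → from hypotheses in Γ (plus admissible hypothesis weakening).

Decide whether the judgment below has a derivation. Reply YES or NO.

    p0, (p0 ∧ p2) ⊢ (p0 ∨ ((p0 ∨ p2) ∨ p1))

Derivation (root first):
[∨I₂] p0, (p0 ∧ p2) ⊢ (p0 ∨ ((p0 ∨ p2) ∨ p1))
  [∨I₁] p0, (p0 ∧ p2) ⊢ ((p0 ∨ p2) ∨ p1)
    [∨I₁] p0, (p0 ∧ p2) ⊢ (p0 ∨ p2)
      [Wk] p0, (p0 ∧ p2) ⊢ p0
        [Ax] p0 ⊢ p0

Result: YES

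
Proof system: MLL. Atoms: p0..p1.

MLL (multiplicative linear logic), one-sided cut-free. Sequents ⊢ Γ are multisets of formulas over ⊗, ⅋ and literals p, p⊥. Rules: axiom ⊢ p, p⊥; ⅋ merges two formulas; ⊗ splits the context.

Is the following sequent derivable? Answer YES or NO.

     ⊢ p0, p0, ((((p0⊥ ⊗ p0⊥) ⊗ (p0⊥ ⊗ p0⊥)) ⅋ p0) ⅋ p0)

Derivation (root first):
[⅋]  ⊢ p0, p0, ((((p0⊥ ⊗ p0⊥) ⊗ (p0⊥ ⊗ p0⊥)) ⅋ p0) ⅋ p0)
  [⅋]  ⊢ p0, p0, p0, (((p0⊥ ⊗ p0⊥) ⊗ (p0⊥ ⊗ p0⊥)) ⅋ p0)
    [⊗]  ⊢ p0, p0, p0, p0, ((p0⊥ ⊗ p0⊥) ⊗ (p0⊥ ⊗ p0⊥))
      [⊗]  ⊢ p0, p0, (p0⊥ ⊗ p0⊥)
        [Ax]  ⊢ p0, p0⊥
        [Ax]  ⊢ p0, p0⊥
      [⊗]  ⊢ p0, p0, (p0⊥ ⊗ p0⊥)
        [Ax]  ⊢ p0, p0⊥
        [Ax]  ⊢ p0, p0⊥

Result: YES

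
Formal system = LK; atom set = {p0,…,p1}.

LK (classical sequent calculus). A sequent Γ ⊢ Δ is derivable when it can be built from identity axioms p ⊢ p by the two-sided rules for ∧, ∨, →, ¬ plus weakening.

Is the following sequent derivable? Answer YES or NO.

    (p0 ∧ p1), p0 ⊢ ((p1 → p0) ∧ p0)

Proof tree:
[∧R] (p0 ∧ p1), p0 ⊢ ((p1 → p0) ∧ p0)
  [→R] p0 ⊢ (p1 → p0)
    [WL] p0, p1 ⊢ p0
      [Ax] p0 ⊢ p0
  [∧L] (p0 ∧ p1) ⊢ p0
    [WL] p0, p1 ⊢ p0
      [Ax] p0 ⊢ p0

Result: YES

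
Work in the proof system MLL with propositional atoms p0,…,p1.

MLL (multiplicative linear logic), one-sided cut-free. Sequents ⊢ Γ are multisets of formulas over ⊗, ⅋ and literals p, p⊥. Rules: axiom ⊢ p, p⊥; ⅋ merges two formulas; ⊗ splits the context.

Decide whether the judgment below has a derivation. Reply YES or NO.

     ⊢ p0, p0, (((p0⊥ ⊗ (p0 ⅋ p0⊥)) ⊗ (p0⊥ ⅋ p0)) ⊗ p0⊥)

Derivation trace:
[⊗]  ⊢ p0, p0, (((p0⊥ ⊗ (p0 ⅋ p0⊥)) ⊗ (p0⊥ ⅋ p0)) ⊗ p0⊥)
  [⊗]  ⊢ p0, ((p0⊥ ⊗ (p0 ⅋ p0⊥)) ⊗ (p0⊥ ⅋ p0))
    [⊗]  ⊢ p0, (p0⊥ ⊗ (p0 ⅋ p0⊥))
      [Ax]  ⊢ p0, p0⊥
      [⅋]  ⊢ (p0 ⅋ p0⊥)
        [Ax]  ⊢ p0, p0⊥
    [⅋]  ⊢ (p0⊥ ⅋ p0)
      [Ax]  ⊢ p0, p0⊥
  [Ax]  ⊢ p0, p0⊥

Result: YES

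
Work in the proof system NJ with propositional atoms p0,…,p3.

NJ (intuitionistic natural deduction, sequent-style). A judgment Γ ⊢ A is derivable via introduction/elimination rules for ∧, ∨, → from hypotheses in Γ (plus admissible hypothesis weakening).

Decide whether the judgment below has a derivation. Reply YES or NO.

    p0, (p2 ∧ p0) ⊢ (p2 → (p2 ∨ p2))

Derivation (root first):
[Wk] p0, (p2 ∧ p0) ⊢ (p2 → (p2 ∨ p2))
  [Wk] p0 ⊢ (p2 → (p2 ∨ p2))
    [→I]  ⊢ (p2 → (p2 ∨ p2))
      [∨I₂] p2 ⊢ (p2 ∨ p2)
        [Ax] p2 ⊢ p2

Result: YES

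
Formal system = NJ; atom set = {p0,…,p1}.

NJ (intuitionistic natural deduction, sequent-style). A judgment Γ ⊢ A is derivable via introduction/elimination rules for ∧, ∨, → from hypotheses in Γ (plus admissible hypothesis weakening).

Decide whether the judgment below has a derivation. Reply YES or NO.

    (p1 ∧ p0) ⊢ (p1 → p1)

Derivation (root first):
[Wk] (p1 ∧ p0) ⊢ (p1 → p1)
  [→I]  ⊢ (p1 → p1)
    [Ax] p1 ⊢ p1

Result: YES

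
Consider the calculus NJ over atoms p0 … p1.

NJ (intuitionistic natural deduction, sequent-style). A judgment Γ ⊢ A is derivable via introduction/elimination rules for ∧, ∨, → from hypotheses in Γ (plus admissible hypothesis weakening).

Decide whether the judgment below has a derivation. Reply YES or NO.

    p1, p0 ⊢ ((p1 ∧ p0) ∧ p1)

Derivation trace:
[∧I] p1, p0 ⊢ ((p1 ∧ p0) ∧ p1)
  [∧I] p1, p0 ⊢ (p1 ∧ p0)
    [Ax] p1 ⊢ p1
    [Ax] p0 ⊢ p0
  [Ax] p1 ⊢ p1

Result: YES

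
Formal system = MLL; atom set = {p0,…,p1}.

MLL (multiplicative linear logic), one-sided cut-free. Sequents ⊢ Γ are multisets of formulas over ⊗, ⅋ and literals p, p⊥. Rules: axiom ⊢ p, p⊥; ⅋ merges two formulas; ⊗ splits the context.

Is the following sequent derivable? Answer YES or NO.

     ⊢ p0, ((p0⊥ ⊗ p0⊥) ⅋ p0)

Proof tree:
[⅋]  ⊢ p0, ((p0⊥ ⊗ p0⊥) ⅋ p0)
  [⊗]  ⊢ p0, p0, (p0⊥ ⊗ p0⊥)
    [Ax]  ⊢ p0, p0⊥
    [Ax]  ⊢ p0, p0⊥

Result: YES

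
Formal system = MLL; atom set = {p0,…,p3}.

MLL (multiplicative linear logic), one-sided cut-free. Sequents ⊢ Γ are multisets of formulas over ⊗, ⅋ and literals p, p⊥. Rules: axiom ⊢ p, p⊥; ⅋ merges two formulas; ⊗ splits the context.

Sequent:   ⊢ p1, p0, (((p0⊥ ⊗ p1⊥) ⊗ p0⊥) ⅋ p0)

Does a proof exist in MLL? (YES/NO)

Proof tree:
[⅋]  ⊢ p1, p0, (((p0⊥ ⊗ p1⊥) ⊗ p0⊥) ⅋ p0)
  [⊗]  ⊢ p0, p1, p0, ((p0⊥ ⊗ p1⊥) ⊗ p0⊥)
    [⊗]  ⊢ p0, p1, (p0⊥ ⊗ p1⊥)
      [Ax]  ⊢ p0, p0⊥
      [Ax]  ⊢ p1, p1⊥
    [Ax]  ⊢ p0, p0⊥

Result: YES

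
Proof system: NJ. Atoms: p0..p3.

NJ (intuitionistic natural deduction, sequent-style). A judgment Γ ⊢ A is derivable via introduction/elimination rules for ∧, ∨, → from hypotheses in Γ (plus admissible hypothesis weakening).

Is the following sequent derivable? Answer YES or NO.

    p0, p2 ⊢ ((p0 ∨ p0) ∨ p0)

Proof tree:
[∨I₁] p0, p2 ⊢ ((p0 ∨ p0) ∨ p0)
  [∨I₂] p0, p2 ⊢ (p0 ∨ p0)
    [Wk] p0, p2 ⊢ p0
      [Ax] p0 ⊢ p0

Result: YES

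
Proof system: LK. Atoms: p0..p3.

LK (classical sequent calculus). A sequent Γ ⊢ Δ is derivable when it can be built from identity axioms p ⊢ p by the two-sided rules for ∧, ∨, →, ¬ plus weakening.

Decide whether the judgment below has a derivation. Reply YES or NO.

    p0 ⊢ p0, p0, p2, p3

Proof tree:
[WR] p0 ⊢ p0, p0, p2, p3
  [WR] p0 ⊢ p0, p0, p2
    [WR] p0 ⊢ p0, p0
      [Ax] p0 ⊢ p0

Result: YES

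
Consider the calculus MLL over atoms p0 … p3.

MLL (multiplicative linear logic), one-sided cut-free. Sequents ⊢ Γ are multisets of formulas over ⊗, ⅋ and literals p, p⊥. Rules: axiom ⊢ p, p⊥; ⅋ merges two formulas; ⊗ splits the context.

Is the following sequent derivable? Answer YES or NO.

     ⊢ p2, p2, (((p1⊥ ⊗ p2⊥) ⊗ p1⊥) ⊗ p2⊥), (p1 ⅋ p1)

Derivation trace:
[⅋]  ⊢ p2, p2, (((p1⊥ ⊗ p2⊥) ⊗ p1⊥) ⊗ p2⊥), (p1 ⅋ p1)
  [⊗]  ⊢ p1, p2, p1, p2, (((p1⊥ ⊗ p2⊥) ⊗ p1⊥) ⊗ p2⊥)
    [⊗]  ⊢ p1, p2, p1, ((p1⊥ ⊗ p2⊥) ⊗ p1⊥)
      [⊗]  ⊢ p1, p2, (p1⊥ ⊗ p2⊥)
        [Ax]  ⊢ p1, p1⊥
        [Ax]  ⊢ p2, p2⊥
      [Ax]  ⊢ p1, p1⊥
    [Ax]  ⊢ p2, p2⊥

Result: YES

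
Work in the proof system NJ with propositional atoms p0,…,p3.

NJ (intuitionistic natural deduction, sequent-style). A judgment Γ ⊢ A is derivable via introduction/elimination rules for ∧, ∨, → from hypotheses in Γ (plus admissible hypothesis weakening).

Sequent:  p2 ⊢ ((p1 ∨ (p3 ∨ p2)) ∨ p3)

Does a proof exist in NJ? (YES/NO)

Derivation trace:
[∨I₁] p2 ⊢ ((p1 ∨ (p3 ∨ p2)) ∨ p3)
  [∨I₂] p2 ⊢ (p1 ∨ (p3 ∨ p2))
    [∨I₂] p2 ⊢ (p3 ∨ p2)
      [Ax] p2 ⊢ p2

Result: YES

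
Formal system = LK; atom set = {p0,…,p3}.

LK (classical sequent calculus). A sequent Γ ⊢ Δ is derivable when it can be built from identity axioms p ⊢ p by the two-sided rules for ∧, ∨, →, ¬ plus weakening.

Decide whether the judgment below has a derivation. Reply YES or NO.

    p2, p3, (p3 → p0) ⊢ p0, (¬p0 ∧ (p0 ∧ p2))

Derivation (root first):
[∧R] p2, p3, (p3 → p0) ⊢ p0, (¬p0 ∧ (p0 ∧ p2))
  [¬R]  ⊢ p0, ¬p0
    [Ax] p0 ⊢ p0
  [∧R] p2, (p3 → p0), p3 ⊢ (p0 ∧ p2)
    [→L] p3, (p3 → p0) ⊢ p0
      [Ax] p3 ⊢ p3
      [Ax] p0 ⊢ p0
    [Ax] p2 ⊢ p2

Result: YES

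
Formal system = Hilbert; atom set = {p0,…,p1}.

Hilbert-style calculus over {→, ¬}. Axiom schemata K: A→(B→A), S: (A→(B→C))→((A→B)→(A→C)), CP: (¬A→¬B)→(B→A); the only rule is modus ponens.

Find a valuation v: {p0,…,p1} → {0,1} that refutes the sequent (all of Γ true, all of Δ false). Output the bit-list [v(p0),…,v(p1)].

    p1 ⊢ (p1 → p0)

Truth-table refutation:
  v=00: Γ:[p1=F] Δ:[(p1 → p0)=T] refutes=False
  v=01: Γ:[p1=T] Δ:[(p1 → p0)=F] refutes=True  ← countermodel

Result: [0, 1]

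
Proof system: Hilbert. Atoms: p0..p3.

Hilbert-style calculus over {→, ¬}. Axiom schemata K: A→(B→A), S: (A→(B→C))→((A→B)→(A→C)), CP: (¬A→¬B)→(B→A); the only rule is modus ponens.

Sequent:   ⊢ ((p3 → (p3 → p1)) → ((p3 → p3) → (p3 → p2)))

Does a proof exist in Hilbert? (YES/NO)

Search for a countermodel by truth-table:
  v=0000: Γ:[] Δ:[((p3 → (p3 → p1)) → ((p3 → p3) → (p3 → p2)))=T] refutes=False
  v=0001: Γ:[] Δ:[((p3 → (p3 → p1)) → ((p3 → p3) → (p3 → p2)))=T] refutes=False
  v=0010: Γ:[] Δ:[((p3 → (p3 → p1)) → ((p3 → p3) → (p3 → p2)))=T] refutes=False
  v=0011: Γ:[] Δ:[((p3 → (p3 → p1)) → ((p3 → p3) → (p3 → p2)))=T] refutes=False
  v=0100: Γ:[] Δ:[((p3 → (p3 → p1)) → ((p3 → p3) → (p3 → p2)))=T] refutes=False
  v=0101: Γ:[] Δ:[((p3 → (p3 → p1)) → ((p3 → p3) → (p3 → p2)))=F] refutes=True  ← countermodel

Result: NO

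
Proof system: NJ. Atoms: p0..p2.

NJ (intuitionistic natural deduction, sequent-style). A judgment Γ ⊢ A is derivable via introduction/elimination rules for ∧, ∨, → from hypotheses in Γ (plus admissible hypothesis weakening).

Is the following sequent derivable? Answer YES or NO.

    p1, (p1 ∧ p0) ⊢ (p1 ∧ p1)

Derivation trace:
[∧I] p1, (p1 ∧ p0) ⊢ (p1 ∧ p1)
  [Wk] p1, (p1 ∧ p0) ⊢ p1
    [Ax] p1 ⊢ p1
  [Wk] p1, (p1 ∧ p0) ⊢ p1
    [Ax] p1 ⊢ p1

Result: YES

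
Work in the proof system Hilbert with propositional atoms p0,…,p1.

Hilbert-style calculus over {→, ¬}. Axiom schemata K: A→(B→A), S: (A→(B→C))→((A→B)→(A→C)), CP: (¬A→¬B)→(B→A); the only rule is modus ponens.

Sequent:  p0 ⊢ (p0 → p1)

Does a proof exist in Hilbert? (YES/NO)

Search for a countermodel by truth-table:
  v=00: Γ:[p0=F] Δ:[(p0 → p1)=T] refutes=False
  v=01: Γ:[p0=F] Δ:[(p0 → p1)=T] refutes=False
  v=10: Γ:[p0=T] Δ:[(p0 → p1)=F] refutes=True  ← countermodel

Result: NO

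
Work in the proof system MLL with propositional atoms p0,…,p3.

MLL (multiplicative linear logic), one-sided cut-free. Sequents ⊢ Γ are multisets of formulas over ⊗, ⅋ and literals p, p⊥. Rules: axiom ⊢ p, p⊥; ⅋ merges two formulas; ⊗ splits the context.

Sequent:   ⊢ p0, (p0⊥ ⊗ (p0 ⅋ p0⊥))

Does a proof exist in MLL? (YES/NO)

Derivation trace:
[⊗]  ⊢ p0, (p0⊥ ⊗ (p0 ⅋ p0⊥))
  [Ax]  ⊢ p0, p0⊥
  [⅋]  ⊢ (p0 ⅋ p0⊥)
    [Ax]  ⊢ p0, p0⊥

Result: YES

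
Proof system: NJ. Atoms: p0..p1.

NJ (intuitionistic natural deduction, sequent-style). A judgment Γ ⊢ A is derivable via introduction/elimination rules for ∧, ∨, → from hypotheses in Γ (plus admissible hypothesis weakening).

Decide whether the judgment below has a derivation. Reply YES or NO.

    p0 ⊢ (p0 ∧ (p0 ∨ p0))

Derivation trace:
[∧I] p0 ⊢ (p0 ∧ (p0 ∨ p0))
  [Wk] p0, p0 ⊢ p0
    [Ax] p0 ⊢ p0
  [∨I₁] p0, p0 ⊢ (p0 ∨ p0)
    [Wk] p0, p0 ⊢ p0
      [Ax] p0 ⊢ p0

Result: YES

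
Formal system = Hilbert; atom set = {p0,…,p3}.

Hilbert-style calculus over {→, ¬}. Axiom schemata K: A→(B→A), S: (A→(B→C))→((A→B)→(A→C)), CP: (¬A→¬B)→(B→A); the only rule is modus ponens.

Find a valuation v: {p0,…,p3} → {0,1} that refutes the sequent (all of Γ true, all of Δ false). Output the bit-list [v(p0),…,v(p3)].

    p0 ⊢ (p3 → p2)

Search for a countermodel by truth-table:
  v=0000: Γ:[p0=F] Δ:[(p3 → p2)=T] refutes=False
  v=0001: Γ:[p0=F] Δ:[(p3 → p2)=F] refutes=False
  v=0010: Γ:[p0=F] Δ:[(p3 → p2)=T] refutes=False
  v=0011: Γ:[p0=F] Δ:[(p3 → p2)=T] refutes=False
  v=0100: Γ:[p0=F] Δ:[(p3 → p2)=T] refutes=False
  v=0101: Γ:[p0=F] Δ:[(p3 → p2)=F] refutes=False
  v=0110: Γ:[p0=F] Δ:[(p3 → p2)=T] refutes=False
  v=0111: Γ:[p0=F] Δ:[(p3 → p2)=T] refutes=False
  v=1000: Γ:[p0=T] Δ:[(p3 → p2)=T] refutes=False
  v=1001: Γ:[p0=T] Δ:[(p3 → p2)=F] refutes=True  ← countermodel

Result: [1, 0, 0, 1]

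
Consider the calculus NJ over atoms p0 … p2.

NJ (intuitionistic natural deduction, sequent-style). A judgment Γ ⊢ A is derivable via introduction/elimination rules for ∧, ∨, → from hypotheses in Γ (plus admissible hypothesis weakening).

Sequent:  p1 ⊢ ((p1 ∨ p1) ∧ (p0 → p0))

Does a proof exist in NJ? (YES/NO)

Proof tree:
[∧I] p1 ⊢ ((p1 ∨ p1) ∧ (p0 → p0))
  [∨I₂] p1 ⊢ (p1 ∨ p1)
    [Ax] p1 ⊢ p1
  [→I]  ⊢ (p0 → p0)
    [Ax] p0 ⊢ p0

Result: YES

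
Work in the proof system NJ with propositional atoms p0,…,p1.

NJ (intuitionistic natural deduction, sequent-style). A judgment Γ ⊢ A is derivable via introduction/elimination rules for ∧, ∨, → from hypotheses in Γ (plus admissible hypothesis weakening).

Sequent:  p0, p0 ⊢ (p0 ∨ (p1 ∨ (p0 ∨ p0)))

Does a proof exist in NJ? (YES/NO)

Derivation (root first):
[Wk] p0, p0 ⊢ (p0 ∨ (p1 ∨ (p0 ∨ p0)))
  [∨I₂] p0 ⊢ (p0 ∨ (p1 ∨ (p0 ∨ p0)))
    [∨I₂] p0 ⊢ (p1 ∨ (p0 ∨ p0))
      [∨I₂] p0 ⊢ (p0 ∨ p0)
        [Ax] p0 ⊢ p0

Result: YES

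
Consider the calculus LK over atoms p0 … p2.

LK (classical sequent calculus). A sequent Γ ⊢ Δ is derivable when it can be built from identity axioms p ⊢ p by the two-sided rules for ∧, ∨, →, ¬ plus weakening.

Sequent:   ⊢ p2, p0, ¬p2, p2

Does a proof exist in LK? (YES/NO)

Proof tree:
[WR]  ⊢ p2, p0, ¬p2, p2
  [¬R]  ⊢ p2, p0, ¬p2
    [WR] p2 ⊢ p2, p0
      [Ax] p2 ⊢ p2

Result: YES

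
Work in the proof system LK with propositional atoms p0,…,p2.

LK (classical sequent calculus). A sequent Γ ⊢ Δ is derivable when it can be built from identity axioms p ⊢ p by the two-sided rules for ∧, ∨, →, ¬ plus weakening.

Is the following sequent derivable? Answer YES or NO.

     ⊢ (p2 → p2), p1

Proof tree:
[WR]  ⊢ (p2 → p2), p1
  [→R]  ⊢ (p2 → p2)
    [Ax] p2 ⊢ p2

Result: YES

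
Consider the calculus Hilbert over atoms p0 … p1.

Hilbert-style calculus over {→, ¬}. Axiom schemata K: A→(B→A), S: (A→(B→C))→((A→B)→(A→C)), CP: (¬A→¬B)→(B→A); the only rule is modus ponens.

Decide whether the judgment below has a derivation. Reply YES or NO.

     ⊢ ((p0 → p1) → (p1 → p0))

Search for a countermodel by truth-table:
  v=00: Γ:[] Δ:[((p0 → p1) → (p1 → p0))=T] refutes=False
  v=01: Γ:[] Δ:[((p0 → p1) → (p1 → p0))=F] refutes=True  ← countermodel

Result: NO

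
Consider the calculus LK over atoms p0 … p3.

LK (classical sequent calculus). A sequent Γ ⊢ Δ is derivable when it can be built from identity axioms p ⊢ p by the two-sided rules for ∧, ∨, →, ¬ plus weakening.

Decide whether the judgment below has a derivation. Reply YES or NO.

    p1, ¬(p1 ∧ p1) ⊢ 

Derivation (root first):
[¬L] p1, ¬(p1 ∧ p1) ⊢ 
  [∧R] p1 ⊢ (p1 ∧ p1)
    [Ax] p1 ⊢ p1
    [Ax] p1 ⊢ p1

Result: YES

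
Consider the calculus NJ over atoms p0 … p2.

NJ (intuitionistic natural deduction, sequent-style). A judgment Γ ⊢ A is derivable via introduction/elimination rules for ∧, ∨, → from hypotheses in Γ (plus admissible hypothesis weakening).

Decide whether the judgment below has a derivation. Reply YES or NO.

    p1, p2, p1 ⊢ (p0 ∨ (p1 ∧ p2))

Derivation trace:
[∨I₂] p1, p2, p1 ⊢ (p0 ∨ (p1 ∧ p2))
  [Wk] p1, p2, p1 ⊢ (p1 ∧ p2)
    [∧I] p1, p2 ⊢ (p1 ∧ p2)
      [Ax] p1 ⊢ p1
      [Ax] p2 ⊢ p2

Result: YES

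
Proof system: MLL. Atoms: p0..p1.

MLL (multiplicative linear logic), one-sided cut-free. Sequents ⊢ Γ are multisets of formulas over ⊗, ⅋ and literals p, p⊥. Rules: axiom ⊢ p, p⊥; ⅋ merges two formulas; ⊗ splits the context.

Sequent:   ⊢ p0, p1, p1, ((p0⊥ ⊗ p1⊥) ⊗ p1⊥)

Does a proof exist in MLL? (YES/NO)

Derivation (root first):
[⊗]  ⊢ p0, p1, p1, ((p0⊥ ⊗ p1⊥) ⊗ p1⊥)
  [⊗]  ⊢ p0, p1, (p0⊥ ⊗ p1⊥)
    [Ax]  ⊢ p0, p0⊥
    [Ax]  ⊢ p1, p1⊥
  [Ax]  ⊢ p1, p1⊥

Result: YES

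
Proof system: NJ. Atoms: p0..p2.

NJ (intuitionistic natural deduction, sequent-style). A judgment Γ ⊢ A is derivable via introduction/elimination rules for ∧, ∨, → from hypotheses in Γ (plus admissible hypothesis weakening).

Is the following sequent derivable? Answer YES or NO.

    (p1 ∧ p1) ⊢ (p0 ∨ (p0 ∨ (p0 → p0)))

Derivation (root first):
[∨I₂] (p1 ∧ p1) ⊢ (p0 ∨ (p0 ∨ (p0 → p0)))
  [∨I₂] (p1 ∧ p1) ⊢ (p0 ∨ (p0 → p0))
    [Wk] (p1 ∧ p1) ⊢ (p0 → p0)
      [→I]  ⊢ (p0 → p0)
        [Ax] p0 ⊢ p0

Result: YES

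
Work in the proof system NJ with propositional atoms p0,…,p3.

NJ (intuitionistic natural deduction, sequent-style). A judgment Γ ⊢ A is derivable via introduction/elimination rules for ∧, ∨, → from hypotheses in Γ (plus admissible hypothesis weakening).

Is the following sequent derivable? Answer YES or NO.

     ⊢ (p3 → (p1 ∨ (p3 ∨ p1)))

Derivation trace:
[→I]  ⊢ (p3 → (p1 ∨ (p3 ∨ p1)))
  [∨I₂] p3 ⊢ (p1 ∨ (p3 ∨ p1))
    [∨I₁] p3 ⊢ (p3 ∨ p1)
      [Ax] p3 ⊢ p3

Result: YES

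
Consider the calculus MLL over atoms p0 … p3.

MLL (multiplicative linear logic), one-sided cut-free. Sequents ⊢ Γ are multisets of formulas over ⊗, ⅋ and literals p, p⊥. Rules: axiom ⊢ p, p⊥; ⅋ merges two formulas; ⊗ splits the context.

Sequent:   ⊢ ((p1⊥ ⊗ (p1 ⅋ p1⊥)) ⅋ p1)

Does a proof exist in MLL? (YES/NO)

Proof tree:
[⅋]  ⊢ ((p1⊥ ⊗ (p1 ⅋ p1⊥)) ⅋ p1)
  [⊗]  ⊢ p1, (p1⊥ ⊗ (p1 ⅋ p1⊥))
    [Ax]  ⊢ p1, p1⊥
    [⅋]  ⊢ (p1 ⅋ p1⊥)
      [Ax]  ⊢ p1, p1⊥

Result: YES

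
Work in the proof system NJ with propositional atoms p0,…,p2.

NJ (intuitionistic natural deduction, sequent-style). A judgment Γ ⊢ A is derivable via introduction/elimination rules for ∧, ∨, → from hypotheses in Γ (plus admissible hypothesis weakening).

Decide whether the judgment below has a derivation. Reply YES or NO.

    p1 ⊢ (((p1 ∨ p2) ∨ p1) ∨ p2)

Proof tree:
[∨I₁] p1 ⊢ (((p1 ∨ p2) ∨ p1) ∨ p2)
  [∨I₁] p1 ⊢ ((p1 ∨ p2) ∨ p1)
    [∨I₁] p1 ⊢ (p1 ∨ p2)
      [Ax] p1 ⊢ p1

Result: YES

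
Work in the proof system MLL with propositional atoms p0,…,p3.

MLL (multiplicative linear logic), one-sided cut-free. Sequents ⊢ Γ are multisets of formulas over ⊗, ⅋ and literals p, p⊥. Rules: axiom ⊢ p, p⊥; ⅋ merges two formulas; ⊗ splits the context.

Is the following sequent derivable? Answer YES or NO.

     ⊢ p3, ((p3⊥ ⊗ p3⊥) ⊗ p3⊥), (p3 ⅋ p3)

Proof tree:
[⅋]  ⊢ p3, ((p3⊥ ⊗ p3⊥) ⊗ p3⊥), (p3 ⅋ p3)
  [⊗]  ⊢ p3, p3, p3, ((p3⊥ ⊗ p3⊥) ⊗ p3⊥)
    [⊗]  ⊢ p3, p3, (p3⊥ ⊗ p3⊥)
      [Ax]  ⊢ p3, p3⊥
      [Ax]  ⊢ p3, p3⊥
    [Ax]  ⊢ p3, p3⊥

Result: YES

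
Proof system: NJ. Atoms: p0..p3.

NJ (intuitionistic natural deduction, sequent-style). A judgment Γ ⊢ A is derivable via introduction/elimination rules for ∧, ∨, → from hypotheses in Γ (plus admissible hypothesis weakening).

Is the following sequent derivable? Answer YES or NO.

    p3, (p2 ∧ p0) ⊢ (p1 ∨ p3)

Proof tree:
[∨I₂] p3, (p2 ∧ p0) ⊢ (p1 ∨ p3)
  [Wk] p3, (p2 ∧ p0) ⊢ p3
    [Ax] p3 ⊢ p3

Result: YES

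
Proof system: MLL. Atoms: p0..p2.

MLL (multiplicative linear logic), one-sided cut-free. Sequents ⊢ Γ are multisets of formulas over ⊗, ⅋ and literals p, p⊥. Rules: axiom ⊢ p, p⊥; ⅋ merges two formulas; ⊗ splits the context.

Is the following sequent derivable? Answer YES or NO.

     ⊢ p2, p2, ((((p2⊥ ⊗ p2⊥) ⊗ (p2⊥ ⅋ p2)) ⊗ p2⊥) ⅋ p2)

Proof tree:
[⅋]  ⊢ p2, p2, ((((p2⊥ ⊗ p2⊥) ⊗ (p2⊥ ⅋ p2)) ⊗ p2⊥) ⅋ p2)
  [⊗]  ⊢ p2, p2, p2, (((p2⊥ ⊗ p2⊥) ⊗ (p2⊥ ⅋ p2)) ⊗ p2⊥)
    [⊗]  ⊢ p2, p2, ((p2⊥ ⊗ p2⊥) ⊗ (p2⊥ ⅋ p2))
      [⊗]  ⊢ p2, p2, (p2⊥ ⊗ p2⊥)
        [Ax]  ⊢ p2, p2⊥
        [Ax]  ⊢ p2, p2⊥
      [⅋]  ⊢ (p2⊥ ⅋ p2)
        [Ax]  ⊢ p2, p2⊥
    [Ax]  ⊢ p2, p2⊥

Result: YES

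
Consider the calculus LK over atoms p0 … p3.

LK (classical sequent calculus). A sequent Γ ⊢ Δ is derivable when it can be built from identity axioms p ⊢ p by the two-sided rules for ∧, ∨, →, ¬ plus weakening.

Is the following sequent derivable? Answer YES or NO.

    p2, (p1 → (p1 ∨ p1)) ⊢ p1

Truth-table refutation:
  v=0000: Γ:[p2=F, (p1 → (p1 ∨ p1))=T] Δ:[p1=F] refutes=False
  v=0001: Γ:[p2=F, (p1 → (p1 ∨ p1))=T] Δ:[p1=F] refutes=False
  v=0010: Γ:[p2=T, (p1 → (p1 ∨ p1))=T] Δ:[p1=F] refutes=True  ← countermodel

Result: NO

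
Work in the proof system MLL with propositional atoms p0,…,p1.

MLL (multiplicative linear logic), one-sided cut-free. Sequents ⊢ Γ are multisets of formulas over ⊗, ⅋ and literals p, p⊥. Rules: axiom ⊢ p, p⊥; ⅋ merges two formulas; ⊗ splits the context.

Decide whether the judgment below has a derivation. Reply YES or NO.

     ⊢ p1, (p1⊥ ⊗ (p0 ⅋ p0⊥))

Derivation (root first):
[⊗]  ⊢ p1, (p1⊥ ⊗ (p0 ⅋ p0⊥))
  [Ax]  ⊢ p1, p1⊥
  [⅋]  ⊢ (p0 ⅋ p0⊥)
    [Ax]  ⊢ p0, p0⊥

Result: YES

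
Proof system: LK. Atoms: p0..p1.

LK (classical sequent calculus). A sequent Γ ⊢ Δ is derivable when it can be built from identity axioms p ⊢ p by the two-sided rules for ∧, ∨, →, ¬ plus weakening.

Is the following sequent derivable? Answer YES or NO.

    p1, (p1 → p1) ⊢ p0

Enumerate valuations to refute Γ ⊢ Δ:
  v=00: Γ:[p1=F, (p1 → p1)=T] Δ:[p0=F] refutes=False
  v=01: Γ:[p1=T, (p1 → p1)=T] Δ:[p0=F] refutes=True  ← countermodel

Result: NO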